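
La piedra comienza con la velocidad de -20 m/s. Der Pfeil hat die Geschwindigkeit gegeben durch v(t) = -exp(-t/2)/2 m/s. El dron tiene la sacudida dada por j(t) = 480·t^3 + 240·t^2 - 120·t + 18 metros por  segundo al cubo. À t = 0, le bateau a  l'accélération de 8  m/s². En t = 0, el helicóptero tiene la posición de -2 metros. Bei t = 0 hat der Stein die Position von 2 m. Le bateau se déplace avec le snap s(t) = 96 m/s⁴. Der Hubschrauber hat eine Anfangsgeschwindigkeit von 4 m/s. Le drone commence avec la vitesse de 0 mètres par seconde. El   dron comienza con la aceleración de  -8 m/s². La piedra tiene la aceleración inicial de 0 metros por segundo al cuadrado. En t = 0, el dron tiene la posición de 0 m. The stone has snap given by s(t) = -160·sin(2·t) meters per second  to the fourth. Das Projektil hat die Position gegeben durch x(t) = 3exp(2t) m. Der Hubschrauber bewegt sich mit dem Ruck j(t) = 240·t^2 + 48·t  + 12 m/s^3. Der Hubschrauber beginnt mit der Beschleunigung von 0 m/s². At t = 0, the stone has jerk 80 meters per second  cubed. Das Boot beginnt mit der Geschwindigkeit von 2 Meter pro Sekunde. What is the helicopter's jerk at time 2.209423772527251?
We have jerk j(t) = 240·t^2 + 48·t + 12. Substituting t = 2.209423772527251: j(2.209423772527251) = 1289.62515866736.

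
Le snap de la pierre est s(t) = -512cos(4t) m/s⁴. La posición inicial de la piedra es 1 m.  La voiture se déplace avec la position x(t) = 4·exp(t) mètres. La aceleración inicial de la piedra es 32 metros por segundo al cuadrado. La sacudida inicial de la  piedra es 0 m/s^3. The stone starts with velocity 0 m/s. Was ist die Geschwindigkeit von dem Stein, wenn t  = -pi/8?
Um dies zu lösen, müssen wir 3 Stammfunktionen unserer Gleichung für den Snap s(t) = -512·cos(4·t) finden. Die Stammfunktion von dem Snap, mit j(0) = 0, ergibt den Ruck: j(t) = -128·sin(4·t). Durch Integration von dem Ruck und Verwendung der Anfangsbedingung a(0) = 32, erhalten wir a(t) = 32·cos(4·t). Das Integral von der Beschleunigung, mit v(0) = 0, ergibt die Geschwindigkeit: v(t) = 8·sin(4·t). Mit v(t) = 8·sin(4·t) und Einsetzen von t = -pi/8, finden wir v = -8.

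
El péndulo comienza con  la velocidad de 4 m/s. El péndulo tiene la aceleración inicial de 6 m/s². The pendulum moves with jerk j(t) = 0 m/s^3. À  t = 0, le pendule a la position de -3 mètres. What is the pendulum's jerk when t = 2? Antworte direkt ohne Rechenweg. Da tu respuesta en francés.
Le jerk à t = 2 est j = 0.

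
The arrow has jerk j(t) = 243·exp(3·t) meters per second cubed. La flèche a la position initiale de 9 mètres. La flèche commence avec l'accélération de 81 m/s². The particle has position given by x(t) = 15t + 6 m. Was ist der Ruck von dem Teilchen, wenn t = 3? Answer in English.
To solve this, we need to take 3 derivatives of our position equation x(t) = 15·t + 6. Differentiating position, we get velocity: v(t) = 15. The derivative of velocity gives acceleration: a(t) = 0. Taking d/dt of a(t), we find j(t) = 0. We have jerk j(t) = 0. Substituting t = 3: j(3) = 0.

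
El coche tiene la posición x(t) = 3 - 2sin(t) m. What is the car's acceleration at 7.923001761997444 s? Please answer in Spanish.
Para resolver esto, necesitamos tomar 2 derivadas de nuestra ecuación de la posición x(t) = 3 - 2·sin(t). Tomando d/dt de x(t), encontramos v(t) = -2·cos(t). Derivando la velocidad, obtenemos la aceleración: a(t) = 2·sin(t). Usando a(t) = 2·sin(t) y sustituyendo t = 7.923001761997444, encontramos a = 1.99523811275922.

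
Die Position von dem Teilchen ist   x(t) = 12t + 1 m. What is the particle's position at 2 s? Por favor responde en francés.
En utilisant x(t) = 12·t + 1 et en substituant t = 2, nous trouvons x = 25.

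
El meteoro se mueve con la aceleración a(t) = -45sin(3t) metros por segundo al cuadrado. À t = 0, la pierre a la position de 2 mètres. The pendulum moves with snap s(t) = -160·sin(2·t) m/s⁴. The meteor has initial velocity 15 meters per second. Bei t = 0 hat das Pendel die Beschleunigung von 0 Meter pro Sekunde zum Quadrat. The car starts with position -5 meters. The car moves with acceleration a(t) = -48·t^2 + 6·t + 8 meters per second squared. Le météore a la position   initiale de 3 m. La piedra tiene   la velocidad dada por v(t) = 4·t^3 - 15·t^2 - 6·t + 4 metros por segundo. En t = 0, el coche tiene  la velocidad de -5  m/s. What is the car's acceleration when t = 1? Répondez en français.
En utilisant a(t) = -48·t^2 + 6·t + 8 et en substituant t = 1, nous trouvons a = -34.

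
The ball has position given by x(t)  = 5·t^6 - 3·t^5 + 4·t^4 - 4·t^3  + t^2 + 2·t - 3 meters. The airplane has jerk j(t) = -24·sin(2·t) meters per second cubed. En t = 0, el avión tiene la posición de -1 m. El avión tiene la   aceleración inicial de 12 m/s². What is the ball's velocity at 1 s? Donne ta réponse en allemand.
Wir müssen unsere Gleichung für die Position x(t) = 5·t^6 - 3·t^5 + 4·t^4 - 4·t^3 + t^2 + 2·t - 3 1-mal ableiten. Mit d/dt von x(t) finden wir v(t) = 30·t^5 - 15·t^4 + 16·t^3 - 12·t^2 + 2·t + 2. Aus der Gleichung für die Geschwindigkeit v(t) = 30·t^5 - 15·t^4 + 16·t^3 - 12·t^2 + 2·t + 2, setzen wir t = 1 ein und erhalten v = 23.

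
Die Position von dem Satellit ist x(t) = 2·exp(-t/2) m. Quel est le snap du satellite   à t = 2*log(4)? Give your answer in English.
To solve this, we need to take 4 derivatives of our position equation x(t) = 2·exp(-t/2). Differentiating position, we get velocity: v(t) = -exp(-t/2). Taking d/dt of v(t), we find a(t) = exp(-t/2)/2. The derivative of acceleration gives jerk: j(t) = -exp(-t/2)/4. The derivative of jerk gives snap: s(t) = exp(-t/2)/8. From the given snap equation s(t) = exp(-t/2)/8, we substitute t = 2*log(4) to get s = 1/32.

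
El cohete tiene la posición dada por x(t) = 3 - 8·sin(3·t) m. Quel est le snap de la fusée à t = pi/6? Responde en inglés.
Starting from position x(t) = 3 - 8·sin(3·t), we take 4 derivatives. Differentiating position, we get velocity: v(t) = -24·cos(3·t). Differentiating velocity, we get acceleration: a(t) = 72·sin(3·t). Taking d/dt of a(t), we find j(t) = 216·cos(3·t). Taking d/dt of j(t), we find s(t) = -648·sin(3·t). We have snap s(t) = -648·sin(3·t). Substituting t = pi/6: s(pi/6) = -648.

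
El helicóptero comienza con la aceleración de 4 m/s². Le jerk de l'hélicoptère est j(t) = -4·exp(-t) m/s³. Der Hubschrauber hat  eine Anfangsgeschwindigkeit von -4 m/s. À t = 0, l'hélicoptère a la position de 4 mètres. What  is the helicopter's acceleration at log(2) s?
To find the answer, we compute 1 antiderivative of j(t) = -4·exp(-t). The antiderivative of jerk is acceleration. Using a(0) = 4, we get a(t) = 4·exp(-t). Using a(t) = 4·exp(-t) and substituting t = log(2), we find a = 2.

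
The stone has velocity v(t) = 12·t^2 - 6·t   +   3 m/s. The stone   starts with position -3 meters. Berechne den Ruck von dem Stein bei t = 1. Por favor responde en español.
Debemos derivar nuestra ecuación de la velocidad v(t) = 12·t^2 - 6·t + 3 2 veces. Tomando d/dt de v(t), encontramos a(t) = 24·t - 6. La derivada de la aceleración da la sacudida: j(t) = 24. De la ecuación de la sacudida j(t) = 24, sustituimos t = 1 para obtener j = 24.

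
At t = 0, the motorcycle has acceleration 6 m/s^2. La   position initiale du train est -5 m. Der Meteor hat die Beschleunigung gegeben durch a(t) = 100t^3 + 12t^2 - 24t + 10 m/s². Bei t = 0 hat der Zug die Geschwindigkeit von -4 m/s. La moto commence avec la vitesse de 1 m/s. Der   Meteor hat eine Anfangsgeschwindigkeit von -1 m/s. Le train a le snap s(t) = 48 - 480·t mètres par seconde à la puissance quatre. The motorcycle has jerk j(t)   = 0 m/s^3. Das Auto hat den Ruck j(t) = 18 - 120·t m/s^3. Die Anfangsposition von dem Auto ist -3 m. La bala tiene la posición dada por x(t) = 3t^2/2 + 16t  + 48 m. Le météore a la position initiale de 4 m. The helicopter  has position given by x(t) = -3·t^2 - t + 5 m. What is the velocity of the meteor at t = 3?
To solve this, we need to take 1 integral of our acceleration equation a(t) = 100·t^3 + 12·t^2 - 24·t + 10. Finding the integral of a(t) and using v(0) = -1: v(t) = 25·t^4 + 4·t^3 - 12·t^2 + 10·t - 1. From the given velocity equation v(t) = 25·t^4 + 4·t^3 - 12·t^2 + 10·t - 1, we substitute t = 3 to get v = 2054.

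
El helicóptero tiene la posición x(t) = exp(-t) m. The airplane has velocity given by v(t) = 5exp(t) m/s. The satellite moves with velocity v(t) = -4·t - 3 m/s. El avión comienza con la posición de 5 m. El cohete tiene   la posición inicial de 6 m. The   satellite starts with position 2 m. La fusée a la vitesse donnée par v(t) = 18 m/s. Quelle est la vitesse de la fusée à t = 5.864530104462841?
Nous avons la vitesse v(t) = 18. En substituant t = 5.864530104462841: v(5.864530104462841) = 18.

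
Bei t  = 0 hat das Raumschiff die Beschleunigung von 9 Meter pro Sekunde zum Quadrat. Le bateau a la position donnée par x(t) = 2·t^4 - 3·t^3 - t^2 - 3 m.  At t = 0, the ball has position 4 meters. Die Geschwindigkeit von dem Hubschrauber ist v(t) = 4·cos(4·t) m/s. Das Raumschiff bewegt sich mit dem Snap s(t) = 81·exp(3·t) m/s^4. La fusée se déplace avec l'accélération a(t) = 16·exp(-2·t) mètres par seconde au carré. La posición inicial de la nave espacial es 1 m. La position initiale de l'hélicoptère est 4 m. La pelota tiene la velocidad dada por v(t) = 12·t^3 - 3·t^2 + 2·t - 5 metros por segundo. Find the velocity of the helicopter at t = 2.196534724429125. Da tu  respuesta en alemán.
Wir haben die Geschwindigkeit v(t) = 4·cos(4·t). Durch Einsetzen von t = 2.196534724429125: v(2.196534724429125) = -3.21163104069497.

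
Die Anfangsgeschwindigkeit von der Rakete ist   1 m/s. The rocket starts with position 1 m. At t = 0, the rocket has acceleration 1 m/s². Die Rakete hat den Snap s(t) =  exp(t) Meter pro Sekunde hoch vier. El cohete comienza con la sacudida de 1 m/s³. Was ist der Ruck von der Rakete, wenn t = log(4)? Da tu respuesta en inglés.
Starting from snap s(t) = exp(t), we take 1 antiderivative. The antiderivative of snap is jerk. Using j(0) = 1, we get j(t) = exp(t). From the given jerk equation j(t) = exp(t), we substitute t = log(4) to get j = 4.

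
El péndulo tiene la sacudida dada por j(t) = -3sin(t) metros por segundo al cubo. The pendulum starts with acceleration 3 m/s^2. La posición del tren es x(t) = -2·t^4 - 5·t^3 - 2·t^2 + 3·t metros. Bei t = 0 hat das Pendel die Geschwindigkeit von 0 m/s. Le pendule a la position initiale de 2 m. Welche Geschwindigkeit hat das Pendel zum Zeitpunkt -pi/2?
Wir müssen unsere Gleichung für den Ruck j(t) = -3·sin(t) 2-mal integrieren. Die Stammfunktion von dem Ruck, mit a(0) = 3, ergibt die Beschleunigung: a(t) = 3·cos(t). Das Integral von der Beschleunigung, mit v(0) = 0, ergibt die Geschwindigkeit: v(t) = 3·sin(t). Aus der Gleichung für die Geschwindigkeit v(t) = 3·sin(t), setzen wir t = -pi/2 ein und erhalten v = -3.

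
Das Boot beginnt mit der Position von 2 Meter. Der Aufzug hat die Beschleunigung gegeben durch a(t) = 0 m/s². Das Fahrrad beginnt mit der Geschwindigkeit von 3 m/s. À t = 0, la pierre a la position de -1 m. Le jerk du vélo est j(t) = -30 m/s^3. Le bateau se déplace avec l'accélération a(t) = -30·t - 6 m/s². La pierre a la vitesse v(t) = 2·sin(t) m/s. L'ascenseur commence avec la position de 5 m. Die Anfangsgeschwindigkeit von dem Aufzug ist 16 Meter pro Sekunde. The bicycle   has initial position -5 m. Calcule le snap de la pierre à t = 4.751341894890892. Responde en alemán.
Ausgehend von der Geschwindigkeit v(t) = 2·sin(t), nehmen wir 3 Ableitungen. Mit d/dt von v(t) finden wir a(t) = 2·cos(t). Mit d/dt von a(t) finden wir j(t) = -2·sin(t). Mit d/dt von j(t) finden wir s(t) = -2·cos(t). Aus der Gleichung für den Snap s(t) = -2·cos(t), setzen wir t = 4.751341894890892 ein und erhalten s = -0.0778861290376377.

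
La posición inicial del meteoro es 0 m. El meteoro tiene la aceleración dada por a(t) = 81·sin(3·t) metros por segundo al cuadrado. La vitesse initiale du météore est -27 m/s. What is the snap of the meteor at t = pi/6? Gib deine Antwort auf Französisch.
Pour résoudre ceci, nous devons prendre 2 dérivées de notre équation de l'accélération a(t) = 81·sin(3·t). La dérivée de l'accélération donne le jerk: j(t) = 243·cos(3·t). En dérivant le jerk, nous obtenons le snap: s(t) = -729·sin(3·t). Nous avons le snap s(t) = -729·sin(3·t). En substituant t = pi/6: s(pi/6) = -729.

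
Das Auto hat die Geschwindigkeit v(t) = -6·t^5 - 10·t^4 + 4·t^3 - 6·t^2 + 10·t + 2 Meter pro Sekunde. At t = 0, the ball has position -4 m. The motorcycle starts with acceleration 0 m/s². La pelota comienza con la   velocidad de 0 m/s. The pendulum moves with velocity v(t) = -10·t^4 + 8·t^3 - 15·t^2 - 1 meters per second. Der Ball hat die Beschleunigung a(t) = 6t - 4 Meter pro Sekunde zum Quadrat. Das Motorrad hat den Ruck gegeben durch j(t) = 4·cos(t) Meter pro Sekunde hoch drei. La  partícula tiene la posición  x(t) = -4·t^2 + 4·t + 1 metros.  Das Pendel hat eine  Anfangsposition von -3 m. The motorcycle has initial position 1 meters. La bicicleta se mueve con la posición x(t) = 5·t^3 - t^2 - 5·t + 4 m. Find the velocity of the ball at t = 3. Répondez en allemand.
Wir müssen die Stammfunktion unserer Gleichung für die Beschleunigung a(t) = 6·t - 4 1-mal finden. Mit ∫a(t)dt und Anwendung von v(0) = 0, finden wir v(t) = t·(3·t - 4). Mit v(t) = t·(3·t - 4) und Einsetzen von t = 3, finden wir v = 15.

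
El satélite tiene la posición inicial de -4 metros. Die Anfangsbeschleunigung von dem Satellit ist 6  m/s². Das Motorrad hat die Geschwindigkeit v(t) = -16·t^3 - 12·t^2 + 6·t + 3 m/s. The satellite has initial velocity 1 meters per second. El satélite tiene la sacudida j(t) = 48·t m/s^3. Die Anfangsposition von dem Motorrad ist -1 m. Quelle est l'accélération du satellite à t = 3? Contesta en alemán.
Um dies zu lösen, müssen wir 1 Integral unserer Gleichung für den Ruck j(t) = 48·t finden. Das Integral von dem Ruck, mit a(0) = 6, ergibt die Beschleunigung: a(t) = 24·t^2 + 6. Wir haben die Beschleunigung a(t) = 24·t^2 + 6. Durch Einsetzen von t = 3: a(3) = 222.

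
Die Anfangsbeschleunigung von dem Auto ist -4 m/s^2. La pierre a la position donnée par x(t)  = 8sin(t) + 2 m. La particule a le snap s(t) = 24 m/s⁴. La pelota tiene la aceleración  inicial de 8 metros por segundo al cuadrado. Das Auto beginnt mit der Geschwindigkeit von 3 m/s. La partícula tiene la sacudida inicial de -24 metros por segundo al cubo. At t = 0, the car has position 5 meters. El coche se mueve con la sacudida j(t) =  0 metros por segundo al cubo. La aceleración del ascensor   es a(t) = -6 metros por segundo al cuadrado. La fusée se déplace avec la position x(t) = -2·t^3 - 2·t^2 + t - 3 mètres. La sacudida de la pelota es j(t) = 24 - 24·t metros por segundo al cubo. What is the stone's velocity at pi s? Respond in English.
We must differentiate our position equation x(t) = 8·sin(t) + 2 1 time. Taking d/dt of x(t), we find v(t) = 8·cos(t). From the given velocity equation v(t) = 8·cos(t), we substitute t = pi to get v = -8.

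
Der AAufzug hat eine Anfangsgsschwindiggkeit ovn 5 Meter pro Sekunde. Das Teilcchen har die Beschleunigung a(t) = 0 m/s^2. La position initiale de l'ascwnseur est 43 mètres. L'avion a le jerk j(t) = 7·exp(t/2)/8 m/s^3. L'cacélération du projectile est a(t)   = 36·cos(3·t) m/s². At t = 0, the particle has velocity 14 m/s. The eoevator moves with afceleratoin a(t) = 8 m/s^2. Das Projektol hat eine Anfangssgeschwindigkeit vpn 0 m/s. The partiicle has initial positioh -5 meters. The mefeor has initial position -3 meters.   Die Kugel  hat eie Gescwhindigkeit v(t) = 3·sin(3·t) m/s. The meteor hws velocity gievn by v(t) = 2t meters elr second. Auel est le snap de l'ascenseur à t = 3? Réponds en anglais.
We must differentiate our acceleration equation a(t) = 8 2 times. Differentiating acceleration, we get jerk: j(t) = 0. Differentiating jerk, we get snap: s(t) = 0. From the given snap equation s(t) = 0, we substitute t = 3 to get s = 0.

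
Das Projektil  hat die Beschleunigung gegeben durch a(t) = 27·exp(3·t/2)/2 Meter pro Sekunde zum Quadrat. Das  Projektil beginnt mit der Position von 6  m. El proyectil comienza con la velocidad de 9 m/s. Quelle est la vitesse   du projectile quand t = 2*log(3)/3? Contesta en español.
Necesitamos integrar nuestra ecuación de la aceleración a(t) = 27·exp(3·t/2)/2 1 vez. La antiderivada de la aceleración es la velocidad. Usando v(0) = 9, obtenemos v(t) = 9·exp(3·t/2). Usando v(t) = 9·exp(3·t/2) y sustituyendo t = 2*log(3)/3, encontramos v = 27.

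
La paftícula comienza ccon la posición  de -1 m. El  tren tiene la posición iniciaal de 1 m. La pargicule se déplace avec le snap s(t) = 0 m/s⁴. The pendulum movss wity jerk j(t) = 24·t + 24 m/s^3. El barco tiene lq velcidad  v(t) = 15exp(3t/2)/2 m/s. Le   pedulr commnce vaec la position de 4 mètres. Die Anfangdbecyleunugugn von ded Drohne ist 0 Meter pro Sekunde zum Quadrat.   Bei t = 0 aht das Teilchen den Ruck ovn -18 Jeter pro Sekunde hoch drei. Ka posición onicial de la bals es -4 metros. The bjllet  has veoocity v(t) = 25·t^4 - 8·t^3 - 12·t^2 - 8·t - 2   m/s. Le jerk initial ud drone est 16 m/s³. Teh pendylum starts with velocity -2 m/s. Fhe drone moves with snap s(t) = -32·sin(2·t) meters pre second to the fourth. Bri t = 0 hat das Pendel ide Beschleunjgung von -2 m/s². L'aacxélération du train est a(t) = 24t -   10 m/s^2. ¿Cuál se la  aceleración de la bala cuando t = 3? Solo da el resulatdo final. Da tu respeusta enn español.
a(3) = 2404.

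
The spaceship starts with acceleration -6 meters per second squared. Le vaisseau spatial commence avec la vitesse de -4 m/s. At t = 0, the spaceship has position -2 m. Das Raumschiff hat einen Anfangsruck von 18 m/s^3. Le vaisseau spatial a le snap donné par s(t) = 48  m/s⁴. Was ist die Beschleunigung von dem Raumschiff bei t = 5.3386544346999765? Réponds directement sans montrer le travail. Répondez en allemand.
a(5.3386544346999765) = 774.125327980001.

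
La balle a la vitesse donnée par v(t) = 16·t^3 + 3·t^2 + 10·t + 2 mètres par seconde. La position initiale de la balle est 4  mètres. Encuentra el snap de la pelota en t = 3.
Debemos derivar nuestra ecuación de la velocidad v(t) = 16·t^3 + 3·t^2 + 10·t + 2 3 veces. Derivando la velocidad, obtenemos la aceleración: a(t) = 48·t^2 + 6·t + 10. La derivada de la aceleración da la sacudida: j(t) = 96·t + 6. Tomando d/dt de j(t), encontramos s(t) = 96. Tenemos el snap s(t) = 96. Sustituyendo t = 3: s(3) = 96.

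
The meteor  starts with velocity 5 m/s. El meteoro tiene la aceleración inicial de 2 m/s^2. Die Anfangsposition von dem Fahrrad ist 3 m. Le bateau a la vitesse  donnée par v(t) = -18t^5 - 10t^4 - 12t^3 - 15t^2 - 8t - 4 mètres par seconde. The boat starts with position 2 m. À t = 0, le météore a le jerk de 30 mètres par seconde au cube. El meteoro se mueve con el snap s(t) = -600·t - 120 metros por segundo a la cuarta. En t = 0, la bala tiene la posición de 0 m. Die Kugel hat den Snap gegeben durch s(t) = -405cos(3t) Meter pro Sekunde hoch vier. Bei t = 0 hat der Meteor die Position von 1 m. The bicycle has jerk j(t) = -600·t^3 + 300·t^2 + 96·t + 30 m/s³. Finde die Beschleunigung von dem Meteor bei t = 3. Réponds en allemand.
Um dies zu lösen, müssen wir 2 Integrale unserer Gleichung für den Snap s(t) = -600·t - 120 finden. Das Integral von dem Snap ist der Ruck. Mit j(0) = 30 erhalten wir j(t) = -300·t^2 - 120·t + 30. Durch Integration von dem Ruck und Verwendung der Anfangsbedingung a(0) = 2, erhalten wir a(t) = -100·t^3 - 60·t^2 + 30·t + 2. Aus der Gleichung für die Beschleunigung a(t) = -100·t^3 - 60·t^2 + 30·t + 2, setzen wir t = 3 ein und erhalten a = -3148.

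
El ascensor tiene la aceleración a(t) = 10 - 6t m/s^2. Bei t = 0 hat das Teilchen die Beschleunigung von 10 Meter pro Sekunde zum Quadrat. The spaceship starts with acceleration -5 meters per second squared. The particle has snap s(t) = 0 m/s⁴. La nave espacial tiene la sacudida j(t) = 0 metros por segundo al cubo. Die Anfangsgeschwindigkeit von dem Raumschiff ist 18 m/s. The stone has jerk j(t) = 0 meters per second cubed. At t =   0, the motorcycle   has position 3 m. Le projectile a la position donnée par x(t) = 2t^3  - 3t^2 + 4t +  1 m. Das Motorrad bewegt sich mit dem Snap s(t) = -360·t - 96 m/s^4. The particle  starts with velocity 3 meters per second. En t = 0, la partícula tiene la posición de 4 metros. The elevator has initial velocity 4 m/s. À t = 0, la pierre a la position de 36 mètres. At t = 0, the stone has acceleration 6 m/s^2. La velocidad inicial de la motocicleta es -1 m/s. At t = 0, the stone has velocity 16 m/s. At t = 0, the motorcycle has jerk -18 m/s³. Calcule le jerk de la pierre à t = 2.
En utilisant j(t) = 0 et en substituant t = 2, nous trouvons j = 0.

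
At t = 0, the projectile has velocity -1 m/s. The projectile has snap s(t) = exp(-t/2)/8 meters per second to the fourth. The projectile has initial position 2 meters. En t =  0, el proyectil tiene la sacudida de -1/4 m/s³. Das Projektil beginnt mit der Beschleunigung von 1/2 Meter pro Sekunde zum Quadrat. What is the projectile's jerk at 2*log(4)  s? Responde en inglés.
We need to integrate our snap equation s(t) = exp(-t/2)/8 1 time. Integrating snap and using the initial condition j(0) = -1/4, we get j(t) = -exp(-t/2)/4. Using j(t) = -exp(-t/2)/4 and substituting t = 2*log(4), we find j = -1/16.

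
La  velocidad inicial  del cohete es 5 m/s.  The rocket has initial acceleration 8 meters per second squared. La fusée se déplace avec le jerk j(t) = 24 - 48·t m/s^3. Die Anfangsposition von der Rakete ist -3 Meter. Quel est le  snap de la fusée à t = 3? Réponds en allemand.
Ausgehend von dem Ruck j(t) = 24 - 48·t, nehmen wir 1 Ableitung. Die Ableitung von dem Ruck ergibt den Snap: s(t) = -48. Aus der Gleichung für den Snap s(t) = -48, setzen wir t = 3 ein und erhalten s = -48.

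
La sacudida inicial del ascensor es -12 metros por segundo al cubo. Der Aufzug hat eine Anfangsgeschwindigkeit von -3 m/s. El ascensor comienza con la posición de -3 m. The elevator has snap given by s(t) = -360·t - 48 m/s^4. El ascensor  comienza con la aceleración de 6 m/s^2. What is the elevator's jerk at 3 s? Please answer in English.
We must find the antiderivative of our snap equation s(t) = -360·t - 48 1 time. The integral of snap is jerk. Using j(0) = -12, we get j(t) = -180·t^2 - 48·t - 12. We have jerk j(t) = -180·t^2 - 48·t - 12. Substituting t = 3: j(3) = -1776.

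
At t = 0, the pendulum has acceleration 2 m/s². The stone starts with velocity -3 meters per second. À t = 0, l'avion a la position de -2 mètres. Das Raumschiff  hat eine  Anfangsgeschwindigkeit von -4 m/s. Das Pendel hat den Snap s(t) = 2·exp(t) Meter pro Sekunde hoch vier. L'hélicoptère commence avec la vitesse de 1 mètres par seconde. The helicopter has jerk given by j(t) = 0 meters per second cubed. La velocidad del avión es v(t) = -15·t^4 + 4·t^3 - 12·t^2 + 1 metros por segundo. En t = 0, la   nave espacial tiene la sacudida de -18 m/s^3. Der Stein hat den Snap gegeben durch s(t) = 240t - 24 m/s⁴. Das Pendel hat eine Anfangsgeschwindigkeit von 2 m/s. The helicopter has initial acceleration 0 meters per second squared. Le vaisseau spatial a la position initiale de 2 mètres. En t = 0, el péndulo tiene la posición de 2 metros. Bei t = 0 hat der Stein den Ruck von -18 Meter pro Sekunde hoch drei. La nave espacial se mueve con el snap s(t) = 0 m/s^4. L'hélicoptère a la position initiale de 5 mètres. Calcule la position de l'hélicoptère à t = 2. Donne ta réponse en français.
Nous devons intégrer notre équation du jerk j(t) = 0 3 fois. La primitive du jerk, avec a(0) = 0, donne l'accélération: a(t) = 0. La primitive de l'accélération est la vitesse. En utilisant v(0) = 1, nous obtenons v(t) = 1. L'intégrale de la vitesse, avec x(0) = 5, donne la position: x(t) = t + 5. Nous avons la position x(t) = t + 5. En substituant t = 2: x(2) = 7.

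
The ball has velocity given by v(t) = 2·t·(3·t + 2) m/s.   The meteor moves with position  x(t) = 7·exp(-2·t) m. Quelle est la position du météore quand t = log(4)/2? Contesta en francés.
De l'équation de la position x(t) = 7·exp(-2·t), nous substituons t = log(4)/2 pour obtenir x = 7/4.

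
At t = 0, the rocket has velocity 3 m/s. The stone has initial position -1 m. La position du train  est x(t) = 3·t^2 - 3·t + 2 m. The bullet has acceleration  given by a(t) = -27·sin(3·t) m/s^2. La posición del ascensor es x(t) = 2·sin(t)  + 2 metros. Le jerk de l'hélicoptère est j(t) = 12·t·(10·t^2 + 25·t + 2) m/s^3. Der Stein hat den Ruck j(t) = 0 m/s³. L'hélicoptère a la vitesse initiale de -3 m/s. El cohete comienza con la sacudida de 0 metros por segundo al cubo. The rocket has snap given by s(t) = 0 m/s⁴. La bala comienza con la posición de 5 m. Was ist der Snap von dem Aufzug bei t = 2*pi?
Ausgehend von der Position x(t) = 2·sin(t) + 2, nehmen wir 4 Ableitungen. Mit d/dt von x(t) finden wir v(t) = 2·cos(t). Mit d/dt von v(t) finden wir a(t) = -2·sin(t). Die Ableitung von der Beschleunigung ergibt den Ruck: j(t) = -2·cos(t). Mit d/dt von j(t) finden wir s(t) = 2·sin(t). Aus der Gleichung für den Snap s(t) = 2·sin(t), setzen wir t = 2*pi ein und erhalten s = 0.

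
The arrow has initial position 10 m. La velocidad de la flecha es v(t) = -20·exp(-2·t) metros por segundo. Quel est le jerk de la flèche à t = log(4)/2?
Pour résoudre ceci, nous devons prendre 2 dérivées de notre équation de la vitesse v(t) = -20·exp(-2·t). La dérivée de la vitesse donne l'accélération: a(t) = 40·exp(-2·t). En prenant d/dt de a(t), nous trouvons j(t) = -80·exp(-2·t). Nous avons le jerk j(t) = -80·exp(-2·t). En substituant t = log(4)/2: j(log(4)/2) = -20.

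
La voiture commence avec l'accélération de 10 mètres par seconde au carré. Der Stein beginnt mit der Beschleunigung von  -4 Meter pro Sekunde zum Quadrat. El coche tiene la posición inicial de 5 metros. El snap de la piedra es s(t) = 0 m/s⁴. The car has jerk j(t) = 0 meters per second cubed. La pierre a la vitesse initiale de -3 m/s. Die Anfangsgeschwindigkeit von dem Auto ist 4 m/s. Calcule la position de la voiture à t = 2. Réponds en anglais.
Starting from jerk j(t) = 0, we take 3 integrals. The integral of jerk is acceleration. Using a(0) = 10, we get a(t) = 10. Integrating acceleration and using the initial condition v(0) = 4, we get v(t) = 10·t + 4. Finding the antiderivative of v(t) and using x(0) = 5: x(t) = 5·t^2 + 4·t + 5. From the given position equation x(t) = 5·t^2 + 4·t + 5, we substitute t = 2 to get x = 33.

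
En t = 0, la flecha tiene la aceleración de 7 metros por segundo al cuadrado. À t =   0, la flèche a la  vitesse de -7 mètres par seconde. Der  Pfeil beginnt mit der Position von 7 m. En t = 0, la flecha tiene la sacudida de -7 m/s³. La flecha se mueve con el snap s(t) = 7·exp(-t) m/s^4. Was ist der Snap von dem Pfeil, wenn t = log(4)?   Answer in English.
Using s(t) = 7·exp(-t) and substituting t = log(4), we find s = 7/4.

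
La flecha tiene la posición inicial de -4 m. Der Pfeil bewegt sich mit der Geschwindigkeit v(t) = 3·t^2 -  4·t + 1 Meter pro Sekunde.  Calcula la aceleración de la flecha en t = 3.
Partiendo de la velocidad v(t) = 3·t^2 - 4·t + 1, tomamos 1 derivada. La derivada de la velocidad da la aceleración: a(t) = 6·t - 4. Usando a(t) = 6·t - 4 y sustituyendo t = 3, encontramos a = 14.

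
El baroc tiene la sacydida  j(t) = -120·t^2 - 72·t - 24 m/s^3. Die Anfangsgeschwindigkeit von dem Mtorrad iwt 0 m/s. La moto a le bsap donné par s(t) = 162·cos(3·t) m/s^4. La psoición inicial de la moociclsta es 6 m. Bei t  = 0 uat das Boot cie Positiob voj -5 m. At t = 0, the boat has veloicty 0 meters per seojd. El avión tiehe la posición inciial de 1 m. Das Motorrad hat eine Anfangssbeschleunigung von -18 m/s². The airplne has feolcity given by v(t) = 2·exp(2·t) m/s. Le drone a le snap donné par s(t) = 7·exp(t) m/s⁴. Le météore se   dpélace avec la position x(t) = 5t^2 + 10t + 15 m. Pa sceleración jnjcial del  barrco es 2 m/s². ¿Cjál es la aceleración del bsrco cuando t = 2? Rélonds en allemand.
Ausgehend von dem Ruck j(t) = -120·t^2 - 72·t - 24, nehmen wir 1 Stammfunktion. Mit ∫j(t)dt und Anwendung von a(0) = 2, finden wir a(t) = -40·t^3 - 36·t^2 - 24·t + 2. Mit a(t) = -40·t^3 - 36·t^2 - 24·t + 2 und Einsetzen von t = 2, finden wir a = -510.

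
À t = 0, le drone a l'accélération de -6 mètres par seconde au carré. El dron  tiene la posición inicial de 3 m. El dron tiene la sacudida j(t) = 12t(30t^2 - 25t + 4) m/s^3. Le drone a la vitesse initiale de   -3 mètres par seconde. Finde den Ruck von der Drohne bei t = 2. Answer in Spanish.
Tenemos la sacudida j(t) = 12·t·(30·t^2 - 25·t + 4). Sustituyendo t = 2: j(2) = 1776.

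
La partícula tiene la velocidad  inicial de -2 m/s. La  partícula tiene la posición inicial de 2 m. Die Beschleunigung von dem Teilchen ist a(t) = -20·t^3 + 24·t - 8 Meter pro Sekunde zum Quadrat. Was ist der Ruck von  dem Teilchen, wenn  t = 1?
Wir müssen unsere Gleichung für die Beschleunigung a(t) = -20·t^3 + 24·t - 8 1-mal ableiten. Die Ableitung von der Beschleunigung ergibt den Ruck: j(t) = 24 - 60·t^2. Aus der Gleichung für den Ruck j(t) = 24 - 60·t^2, setzen wir t = 1 ein und erhalten j = -36.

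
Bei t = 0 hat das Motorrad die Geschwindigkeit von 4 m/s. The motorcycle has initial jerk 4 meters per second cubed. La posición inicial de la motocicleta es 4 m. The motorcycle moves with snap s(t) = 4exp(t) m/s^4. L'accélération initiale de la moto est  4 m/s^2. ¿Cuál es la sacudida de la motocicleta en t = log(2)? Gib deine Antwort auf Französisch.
Nous devons trouver l'intégrale de notre équation du snap s(t) = 4·exp(t) 1 fois. En intégrant le snap et en utilisant la condition initiale j(0) = 4, nous obtenons j(t) = 4·exp(t). De l'équation du jerk j(t) = 4·exp(t), nous substituons t = log(2) pour obtenir j = 8.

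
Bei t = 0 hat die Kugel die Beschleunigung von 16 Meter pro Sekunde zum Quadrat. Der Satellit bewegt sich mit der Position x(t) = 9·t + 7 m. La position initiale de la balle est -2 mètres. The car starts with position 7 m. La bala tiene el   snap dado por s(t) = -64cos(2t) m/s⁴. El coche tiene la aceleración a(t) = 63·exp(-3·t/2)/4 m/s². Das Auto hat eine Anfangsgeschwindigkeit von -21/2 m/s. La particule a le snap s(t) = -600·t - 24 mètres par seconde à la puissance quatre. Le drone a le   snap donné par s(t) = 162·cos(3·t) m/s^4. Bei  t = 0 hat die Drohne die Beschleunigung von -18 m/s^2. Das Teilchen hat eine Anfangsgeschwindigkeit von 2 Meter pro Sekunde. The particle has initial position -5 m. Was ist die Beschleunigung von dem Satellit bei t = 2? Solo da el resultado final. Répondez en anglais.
The acceleration at t = 2 is a = 0.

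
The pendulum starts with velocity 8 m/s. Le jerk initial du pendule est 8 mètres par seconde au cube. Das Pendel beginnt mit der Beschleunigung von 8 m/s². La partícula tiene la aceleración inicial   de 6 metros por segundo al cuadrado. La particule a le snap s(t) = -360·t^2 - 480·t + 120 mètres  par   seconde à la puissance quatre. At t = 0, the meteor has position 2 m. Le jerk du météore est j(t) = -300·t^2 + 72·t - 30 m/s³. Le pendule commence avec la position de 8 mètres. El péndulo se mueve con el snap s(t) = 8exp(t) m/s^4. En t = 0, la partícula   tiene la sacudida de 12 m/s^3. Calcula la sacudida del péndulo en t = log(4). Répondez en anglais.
To find the answer, we compute 1 integral of s(t) = 8·exp(t). The integral of snap, with j(0) = 8, gives jerk: j(t) = 8·exp(t). Using j(t) = 8·exp(t) and substituting t = log(4), we find j = 32.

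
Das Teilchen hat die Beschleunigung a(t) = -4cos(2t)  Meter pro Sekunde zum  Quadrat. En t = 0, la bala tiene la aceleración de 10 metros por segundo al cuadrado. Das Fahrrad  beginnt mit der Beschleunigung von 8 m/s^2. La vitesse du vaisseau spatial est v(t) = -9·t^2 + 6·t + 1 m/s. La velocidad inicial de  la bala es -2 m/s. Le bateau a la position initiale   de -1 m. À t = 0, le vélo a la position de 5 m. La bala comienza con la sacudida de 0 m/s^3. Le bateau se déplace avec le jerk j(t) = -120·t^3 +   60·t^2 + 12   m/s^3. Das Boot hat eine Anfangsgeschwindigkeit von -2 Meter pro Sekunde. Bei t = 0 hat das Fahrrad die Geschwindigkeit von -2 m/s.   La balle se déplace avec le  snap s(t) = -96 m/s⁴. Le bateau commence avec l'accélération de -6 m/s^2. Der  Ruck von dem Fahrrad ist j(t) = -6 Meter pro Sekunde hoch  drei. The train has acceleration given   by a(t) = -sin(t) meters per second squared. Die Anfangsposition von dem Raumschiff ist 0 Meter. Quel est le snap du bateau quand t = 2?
Nous devons dériver notre équation du jerk j(t) = -120·t^3 + 60·t^2 + 12 1 fois. En prenant d/dt de j(t), nous trouvons s(t) = -360·t^2 + 120·t. En utilisant s(t) = -360·t^2 + 120·t et en substituant t = 2, nous trouvons s = -1200.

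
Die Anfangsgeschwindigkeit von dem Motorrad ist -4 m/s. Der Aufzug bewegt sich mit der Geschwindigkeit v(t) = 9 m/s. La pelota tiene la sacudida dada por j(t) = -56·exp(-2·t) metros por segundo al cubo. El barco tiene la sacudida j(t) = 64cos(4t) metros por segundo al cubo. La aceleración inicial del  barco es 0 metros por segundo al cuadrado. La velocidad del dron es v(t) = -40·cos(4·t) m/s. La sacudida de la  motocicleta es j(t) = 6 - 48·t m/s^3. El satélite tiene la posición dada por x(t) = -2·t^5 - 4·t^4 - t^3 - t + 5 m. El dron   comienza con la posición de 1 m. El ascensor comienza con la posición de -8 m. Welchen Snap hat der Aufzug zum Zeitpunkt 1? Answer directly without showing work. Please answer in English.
The snap at t = 1 is s = 0.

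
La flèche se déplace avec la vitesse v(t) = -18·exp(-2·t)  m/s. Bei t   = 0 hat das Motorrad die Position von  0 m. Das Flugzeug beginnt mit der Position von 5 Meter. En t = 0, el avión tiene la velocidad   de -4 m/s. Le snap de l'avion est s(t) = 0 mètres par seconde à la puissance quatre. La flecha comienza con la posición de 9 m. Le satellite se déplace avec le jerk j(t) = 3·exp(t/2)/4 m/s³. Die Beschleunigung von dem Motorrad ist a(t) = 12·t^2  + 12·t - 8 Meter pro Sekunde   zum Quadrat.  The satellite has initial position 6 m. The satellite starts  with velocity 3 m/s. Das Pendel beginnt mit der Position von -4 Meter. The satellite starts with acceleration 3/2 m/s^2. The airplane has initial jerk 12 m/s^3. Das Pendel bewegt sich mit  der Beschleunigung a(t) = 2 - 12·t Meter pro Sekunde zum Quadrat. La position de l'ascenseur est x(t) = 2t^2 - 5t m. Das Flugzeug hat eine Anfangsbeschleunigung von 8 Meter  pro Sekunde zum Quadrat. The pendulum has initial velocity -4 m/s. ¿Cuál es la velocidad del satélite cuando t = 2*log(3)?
Partiendo de la sacudida j(t) = 3·exp(t/2)/4, tomamos 2 antiderivadas. Integrando la sacudida y usando la condición inicial a(0) = 3/2, obtenemos a(t) = 3·exp(t/2)/2. Tomando ∫a(t)dt y aplicando v(0) = 3, encontramos v(t) = 3·exp(t/2). De la ecuación de la velocidad v(t) = 3·exp(t/2), sustituimos t = 2*log(3) para obtener v = 9.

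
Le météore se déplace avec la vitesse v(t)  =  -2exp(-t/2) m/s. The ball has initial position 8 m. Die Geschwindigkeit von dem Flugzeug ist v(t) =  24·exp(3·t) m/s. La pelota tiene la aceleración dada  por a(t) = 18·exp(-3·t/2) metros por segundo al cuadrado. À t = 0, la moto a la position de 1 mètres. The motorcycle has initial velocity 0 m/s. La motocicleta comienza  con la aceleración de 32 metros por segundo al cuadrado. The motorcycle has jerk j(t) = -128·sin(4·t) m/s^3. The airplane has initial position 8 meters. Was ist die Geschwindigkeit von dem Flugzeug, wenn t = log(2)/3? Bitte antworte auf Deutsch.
Wir haben die Geschwindigkeit v(t) = 24·exp(3·t). Durch Einsetzen von t = log(2)/3: v(log(2)/3) = 48.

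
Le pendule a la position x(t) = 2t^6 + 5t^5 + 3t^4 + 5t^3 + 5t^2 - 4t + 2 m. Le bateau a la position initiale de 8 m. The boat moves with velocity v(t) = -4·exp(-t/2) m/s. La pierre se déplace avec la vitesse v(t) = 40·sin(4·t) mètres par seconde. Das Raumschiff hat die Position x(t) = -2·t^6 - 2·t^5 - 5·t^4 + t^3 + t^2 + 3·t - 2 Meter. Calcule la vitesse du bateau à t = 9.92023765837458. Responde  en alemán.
Wir haben die Geschwindigkeit v(t) = -4·exp(-t/2). Durch Einsetzen von t = 9.92023765837458: v(9.92023765837458) = -0.0280483781663247.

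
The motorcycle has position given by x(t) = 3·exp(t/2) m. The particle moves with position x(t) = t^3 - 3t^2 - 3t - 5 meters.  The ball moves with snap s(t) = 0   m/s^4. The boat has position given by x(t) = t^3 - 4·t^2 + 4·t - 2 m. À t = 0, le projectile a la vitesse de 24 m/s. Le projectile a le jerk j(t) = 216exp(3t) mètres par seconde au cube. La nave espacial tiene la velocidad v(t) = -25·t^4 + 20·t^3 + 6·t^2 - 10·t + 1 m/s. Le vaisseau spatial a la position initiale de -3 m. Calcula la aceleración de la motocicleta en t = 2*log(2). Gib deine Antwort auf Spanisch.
Partiendo de la posición x(t) = 3·exp(t/2), tomamos 2 derivadas. Tomando d/dt de x(t), encontramos v(t) = 3·exp(t/2)/2. La derivada de la velocidad da la aceleración: a(t) = 3·exp(t/2)/4. De la ecuación de la aceleración a(t) = 3·exp(t/2)/4, sustituimos t = 2*log(2) para obtener a = 3/2.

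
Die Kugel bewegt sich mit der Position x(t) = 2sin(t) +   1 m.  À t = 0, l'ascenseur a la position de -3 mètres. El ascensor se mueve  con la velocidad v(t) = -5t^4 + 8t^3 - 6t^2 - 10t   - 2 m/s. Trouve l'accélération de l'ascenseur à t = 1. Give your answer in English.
Starting from velocity v(t) = -5·t^4 + 8·t^3 - 6·t^2 - 10·t - 2, we take 1 derivative. Taking d/dt of v(t), we find a(t) = -20·t^3 + 24·t^2 - 12·t - 10. Using a(t) = -20·t^3 + 24·t^2 - 12·t - 10 and substituting t = 1, we find a = -18.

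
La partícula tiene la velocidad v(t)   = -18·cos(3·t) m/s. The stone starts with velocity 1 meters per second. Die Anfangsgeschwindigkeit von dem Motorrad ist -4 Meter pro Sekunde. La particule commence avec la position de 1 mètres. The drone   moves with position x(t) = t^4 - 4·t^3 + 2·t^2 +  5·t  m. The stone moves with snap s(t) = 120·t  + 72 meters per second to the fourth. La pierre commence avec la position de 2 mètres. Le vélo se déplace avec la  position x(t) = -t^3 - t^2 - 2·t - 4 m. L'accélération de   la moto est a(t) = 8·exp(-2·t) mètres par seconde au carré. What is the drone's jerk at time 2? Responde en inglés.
We must differentiate our position equation x(t) = t^4 - 4·t^3 + 2·t^2 + 5·t 3 times. Differentiating position, we get velocity: v(t) = 4·t^3 - 12·t^2 + 4·t + 5. Differentiating velocity, we get acceleration: a(t) = 12·t^2 - 24·t + 4. The derivative of acceleration gives jerk: j(t) = 24·t - 24. Using j(t) = 24·t - 24 and substituting t = 2, we find j = 24.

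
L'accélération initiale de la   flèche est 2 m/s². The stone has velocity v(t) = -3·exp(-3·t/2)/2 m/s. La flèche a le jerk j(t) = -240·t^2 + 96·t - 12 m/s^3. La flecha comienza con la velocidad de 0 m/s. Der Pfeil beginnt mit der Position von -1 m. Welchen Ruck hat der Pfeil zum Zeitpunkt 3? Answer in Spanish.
Usando j(t) = -240·t^2 + 96·t - 12 y sustituyendo t = 3, encontramos j = -1884.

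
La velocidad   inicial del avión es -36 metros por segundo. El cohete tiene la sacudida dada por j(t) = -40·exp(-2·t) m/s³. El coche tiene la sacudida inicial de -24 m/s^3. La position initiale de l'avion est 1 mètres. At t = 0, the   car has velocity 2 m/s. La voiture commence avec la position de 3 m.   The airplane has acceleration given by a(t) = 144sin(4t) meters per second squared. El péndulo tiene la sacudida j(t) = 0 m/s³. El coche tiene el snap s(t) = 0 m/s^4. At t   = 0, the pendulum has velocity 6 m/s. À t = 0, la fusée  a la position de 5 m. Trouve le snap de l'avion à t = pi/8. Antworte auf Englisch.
To solve this, we need to take 2 derivatives of our acceleration equation a(t) = 144·sin(4·t). Differentiating acceleration, we get jerk: j(t) = 576·cos(4·t). The derivative of jerk gives snap: s(t) = -2304·sin(4·t). From the given snap equation s(t) = -2304·sin(4·t), we substitute t = pi/8 to get s = -2304.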